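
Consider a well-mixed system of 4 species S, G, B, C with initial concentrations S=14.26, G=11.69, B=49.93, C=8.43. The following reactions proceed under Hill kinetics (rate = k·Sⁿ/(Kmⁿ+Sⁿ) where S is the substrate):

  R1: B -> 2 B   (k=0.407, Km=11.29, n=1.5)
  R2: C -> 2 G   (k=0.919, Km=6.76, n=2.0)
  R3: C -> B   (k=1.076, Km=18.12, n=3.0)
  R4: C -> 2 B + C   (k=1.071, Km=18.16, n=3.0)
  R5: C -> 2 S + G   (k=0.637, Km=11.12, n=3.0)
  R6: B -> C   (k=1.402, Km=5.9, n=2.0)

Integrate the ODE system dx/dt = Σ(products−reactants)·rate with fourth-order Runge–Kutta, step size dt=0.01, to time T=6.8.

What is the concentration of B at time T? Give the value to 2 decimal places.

RK4 with dt=0.01: 680 steps to T=6.8. Trajectory (selected grid times):
t=0.00: S=14.26 G=11.69 B=49.93 C=8.43
t=0.76: S=14.57 G=12.71 B=49.40 C=8.81
t=1.51: S=14.90 G=13.75 B=48.90 C=9.16
t=2.27: S=15.26 G=14.85 B=48.42 C=9.47
t=3.02: S=15.63 G=15.96 B=47.97 C=9.76
t=3.78: S=16.03 G=17.11 B=47.53 C=10.01
t=4.53: S=16.44 G=18.27 B=47.13 C=10.25
t=5.29: S=16.88 G=19.47 B=46.74 C=10.46
t=6.04: S=17.32 G=20.66 B=46.38 C=10.65
t=6.80: S=17.78 G=21.90 B=46.02 C=10.83
Read off B at T=6.8: 46.02

B at T = 46.02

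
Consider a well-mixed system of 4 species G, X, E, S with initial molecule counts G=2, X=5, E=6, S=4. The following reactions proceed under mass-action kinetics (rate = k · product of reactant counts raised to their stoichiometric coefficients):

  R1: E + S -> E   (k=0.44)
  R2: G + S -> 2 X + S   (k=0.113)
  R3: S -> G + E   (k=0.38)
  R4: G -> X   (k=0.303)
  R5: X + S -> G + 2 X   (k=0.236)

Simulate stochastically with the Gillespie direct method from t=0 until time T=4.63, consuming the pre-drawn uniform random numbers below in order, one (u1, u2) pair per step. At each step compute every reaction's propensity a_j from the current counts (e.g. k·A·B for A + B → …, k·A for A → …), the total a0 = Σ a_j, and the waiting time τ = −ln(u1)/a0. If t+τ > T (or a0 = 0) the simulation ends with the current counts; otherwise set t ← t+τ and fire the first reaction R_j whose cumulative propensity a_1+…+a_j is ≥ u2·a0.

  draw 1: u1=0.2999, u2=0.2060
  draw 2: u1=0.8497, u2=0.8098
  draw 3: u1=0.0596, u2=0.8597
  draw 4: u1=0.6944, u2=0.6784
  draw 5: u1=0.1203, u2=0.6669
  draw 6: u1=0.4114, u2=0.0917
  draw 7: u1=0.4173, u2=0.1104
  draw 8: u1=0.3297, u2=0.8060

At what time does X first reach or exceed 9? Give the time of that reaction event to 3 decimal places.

Threshold first reached at t = 0.749

t=0.000: G=2 X=5 E=6 S=4
Draw 1: a1=10.560, a2=0.904, a3=1.520, a4=0.606, a5=4.720, a0=18.310; τ=−ln(0.2999)/18.310=0.066 → t=0.066; u2·a0=0.2060·18.310=3.772 ≤ a1=10.560 → R1 fires; G=2 X=5 E=6 S=3
Draw 2: a1=7.920, a2=0.678, a3=1.140, a4=0.606, a5=3.540, a0=13.884; τ=−ln(0.8497)/13.884=0.012 → t=0.078; u2·a0=0.8098·13.884=11.243; a1+…+a4=10.344 < 11.243 ≤ a1+…+a5=13.884 → R5 fires; G=3 X=6 E=6 S=2
Draw 3: a1=5.280, a2=0.678, a3=0.760, a4=0.909, a5=2.832, a0=10.459; τ=−ln(0.0596)/10.459=0.270 → t=0.347; u2·a0=0.8597·10.459=8.992; a1+…+a4=7.627 < 8.992 ≤ a1+…+a5=10.459 → R5 fires; G=4 X=7 E=6 S=1
Draw 4: a1=2.640, a2=0.452, a3=0.380, a4=1.212, a5=1.652, a0=6.336; τ=−ln(0.6944)/6.336=0.058 → t=0.405; u2·a0=0.6784·6.336=4.298; a1+…+a3=3.472 < 4.298 ≤ a1+…+a4=4.684 → R4 fires; G=3 X=8 E=6 S=1
Draw 5: a1=2.640, a2=0.339, a3=0.380, a4=0.909, a5=1.888, a0=6.156; τ=−ln(0.1203)/6.156=0.344 → t=0.749; u2·a0=0.6669·6.156=4.105; a1+…+a3=3.359 < 4.105 ≤ a1+…+a4=4.268 → R4 fires; G=2 X=9 E=6 S=1
Draw 6: a1=2.640, a2=0.226, a3=0.380, a4=0.606, a5=2.124, a0=5.976; τ=−ln(0.4114)/5.976=0.149 → t=0.897; u2·a0=0.0917·5.976=0.548 ≤ a1=2.640 → R1 fires; G=2 X=9 E=6 S=0
Draw 7: a1=0.000, a2=0.000, a3=0.000, a4=0.606, a5=0.000, a0=0.606; τ=−ln(0.4173)/0.606=1.442 → t=2.340; u2·a0=0.1104·0.606=0.067; a1+…+a3=0.000 < 0.067 ≤ a1+…+a4=0.606 → R4 fires; G=1 X=10 E=6 S=0
Draw 8: a1=0.000, a2=0.000, a3=0.000, a4=0.303, a5=0.000, a0=0.303; τ=−ln(0.3297)/0.303=3.662 → t=6.001 > T=4.63: stop.
X first becomes ≥ 9 when it reaches 9 at the event at t=0.749.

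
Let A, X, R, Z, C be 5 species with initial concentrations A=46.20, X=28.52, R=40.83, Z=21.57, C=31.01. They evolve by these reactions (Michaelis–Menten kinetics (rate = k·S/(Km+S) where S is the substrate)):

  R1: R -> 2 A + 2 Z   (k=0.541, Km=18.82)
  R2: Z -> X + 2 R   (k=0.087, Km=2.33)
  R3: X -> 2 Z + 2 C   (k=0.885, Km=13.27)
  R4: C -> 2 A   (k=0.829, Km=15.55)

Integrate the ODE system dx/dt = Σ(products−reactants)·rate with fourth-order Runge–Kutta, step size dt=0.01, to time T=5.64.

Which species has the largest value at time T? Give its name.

RK4 with dt=0.01: 564 steps to T=5.64. Trajectory (selected grid times):
t=0.00: A=46.20 X=28.52 R=40.83 Z=21.57 C=31.01
t=0.63: A=47.36 X=28.19 R=40.70 Z=22.75 C=31.42
t=1.25: A=48.51 X=27.87 R=40.56 Z=23.90 C=31.82
t=1.88: A=49.68 X=27.54 R=40.43 Z=25.07 C=32.22
t=2.51: A=50.85 X=27.21 R=40.30 Z=26.24 C=32.62
t=3.13: A=52.01 X=26.90 R=40.17 Z=27.38 C=33.01
t=3.76: A=53.18 X=26.57 R=40.04 Z=28.54 C=33.40
t=4.39: A=54.36 X=26.25 R=39.91 Z=29.69 C=33.78
t=5.01: A=55.52 X=25.94 R=39.78 Z=30.83 C=34.16
t=5.64: A=56.70 X=25.62 R=39.65 Z=31.97 C=34.54
At T=5.64: A=56.70 X=25.62 R=39.65 Z=31.97 C=34.54; the largest is A.

Dominant species at T: A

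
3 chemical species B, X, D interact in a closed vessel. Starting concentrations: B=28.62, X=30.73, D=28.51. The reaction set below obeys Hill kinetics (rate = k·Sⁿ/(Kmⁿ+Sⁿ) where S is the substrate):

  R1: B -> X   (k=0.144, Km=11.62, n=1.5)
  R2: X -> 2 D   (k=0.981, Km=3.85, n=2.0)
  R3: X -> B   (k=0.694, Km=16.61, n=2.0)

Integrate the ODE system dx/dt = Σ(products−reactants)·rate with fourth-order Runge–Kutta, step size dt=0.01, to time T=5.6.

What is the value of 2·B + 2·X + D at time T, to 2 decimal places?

Check how each reaction changes W = 2·B + 2·X + D (weight of products minus weight of reactants):
R1: B -> X: (2·1) − (2·1) = 2 − 2 = 0
R2: X -> 2 D: (1·2) − (2·1) = 2 − 2 = 0
R3: X -> B: (2·1) − (2·1) = 2 − 2 = 0
Every reaction leaves W unchanged, so W is conserved and no simulation is needed: W(T) = W(0) = 2·28.62 + 2·30.73 + 28.51 = 147.21

Value at T = 147.21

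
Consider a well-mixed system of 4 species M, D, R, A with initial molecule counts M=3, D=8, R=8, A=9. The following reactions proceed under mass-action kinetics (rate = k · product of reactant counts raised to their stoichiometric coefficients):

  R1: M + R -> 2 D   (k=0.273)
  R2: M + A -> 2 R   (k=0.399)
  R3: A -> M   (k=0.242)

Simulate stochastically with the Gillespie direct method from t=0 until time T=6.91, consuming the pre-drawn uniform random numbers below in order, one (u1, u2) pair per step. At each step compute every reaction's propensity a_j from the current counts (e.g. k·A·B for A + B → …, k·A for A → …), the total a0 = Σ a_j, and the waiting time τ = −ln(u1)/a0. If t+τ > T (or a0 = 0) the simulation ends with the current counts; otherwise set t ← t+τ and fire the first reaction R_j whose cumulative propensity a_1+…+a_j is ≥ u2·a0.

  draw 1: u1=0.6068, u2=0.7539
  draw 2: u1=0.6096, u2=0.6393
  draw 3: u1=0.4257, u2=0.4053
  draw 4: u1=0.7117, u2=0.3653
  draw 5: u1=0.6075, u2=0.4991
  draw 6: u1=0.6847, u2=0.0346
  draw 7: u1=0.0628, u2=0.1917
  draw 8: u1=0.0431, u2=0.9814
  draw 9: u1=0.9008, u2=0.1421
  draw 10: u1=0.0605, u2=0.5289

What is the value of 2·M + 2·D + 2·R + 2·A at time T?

Value at T = 56

Check how each reaction changes W = 2·M + 2·D + 2·R + 2·A (weight of products minus weight of reactants):
R1: M + R -> 2 D: (2·2) − (2·1 + 2·1) = 4 − 4 = 0
R2: M + A -> 2 R: (2·2) − (2·1 + 2·1) = 4 − 4 = 0
R3: A -> M: (2·1) − (2·1) = 2 − 2 = 0
Every reaction leaves W unchanged, so W is conserved and no simulation is needed: W(T) = W(0) = 2·3 + 2·8 + 2·8 + 2·9 = 56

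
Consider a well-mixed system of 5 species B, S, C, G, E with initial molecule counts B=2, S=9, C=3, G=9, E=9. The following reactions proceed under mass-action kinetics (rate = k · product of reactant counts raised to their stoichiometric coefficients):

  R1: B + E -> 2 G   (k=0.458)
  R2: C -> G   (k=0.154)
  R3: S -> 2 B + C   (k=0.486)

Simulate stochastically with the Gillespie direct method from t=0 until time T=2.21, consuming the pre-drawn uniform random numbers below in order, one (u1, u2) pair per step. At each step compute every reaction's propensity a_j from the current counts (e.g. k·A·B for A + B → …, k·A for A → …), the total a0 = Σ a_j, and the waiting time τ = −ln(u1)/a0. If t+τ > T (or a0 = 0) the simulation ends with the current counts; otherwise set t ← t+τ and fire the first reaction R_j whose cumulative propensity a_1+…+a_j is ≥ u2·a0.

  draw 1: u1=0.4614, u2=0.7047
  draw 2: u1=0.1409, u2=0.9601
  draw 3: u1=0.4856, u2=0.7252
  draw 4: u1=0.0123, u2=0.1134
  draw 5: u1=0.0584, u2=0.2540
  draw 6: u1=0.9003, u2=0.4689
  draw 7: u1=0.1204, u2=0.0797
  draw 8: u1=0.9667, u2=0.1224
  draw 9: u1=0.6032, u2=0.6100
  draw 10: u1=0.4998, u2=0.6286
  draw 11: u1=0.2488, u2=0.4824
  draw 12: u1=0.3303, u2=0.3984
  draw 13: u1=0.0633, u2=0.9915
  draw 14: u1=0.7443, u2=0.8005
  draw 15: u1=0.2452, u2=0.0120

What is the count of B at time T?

t=0.000: B=2 S=9 C=3 G=9 E=9
Draw 1: a1=8.244, a2=0.462, a3=4.374, a0=13.080; τ=−ln(0.4614)/13.080=0.059 → t=0.059; u2·a0=0.7047·13.080=9.217; a1+a2=8.706 < 9.217 ≤ a1+…+a3=13.080 → R3 fires; B=4 S=8 C=4 G=9 E=9
Draw 2: a1=16.488, a2=0.616, a3=3.888, a0=20.992; τ=−ln(0.1409)/20.992=0.093 → t=0.152; u2·a0=0.9601·20.992=20.154; a1+a2=17.104 < 20.154 ≤ a1+…+a3=20.992 → R3 fires; B=6 S=7 C=5 G=9 E=9
Draw 3: a1=24.732, a2=0.770, a3=3.402, a0=28.904; τ=−ln(0.4856)/28.904=0.025 → t=0.177; u2·a0=0.7252·28.904=20.961 ≤ a1=24.732 → R1 fires; B=5 S=7 C=5 G=11 E=8
Draw 4: a1=18.320, a2=0.770, a3=3.402, a0=22.492; τ=−ln(0.0123)/22.492=0.196 → t=0.373; u2·a0=0.1134·22.492=2.551 ≤ a1=18.320 → R1 fires; B=4 S=7 C=5 G=13 E=7
Draw 5: a1=12.824, a2=0.770, a3=3.402, a0=16.996; τ=−ln(0.0584)/16.996=0.167 → t=0.540; u2·a0=0.2540·16.996=4.317 ≤ a1=12.824 → R1 fires; B=3 S=7 C=5 G=15 E=6
Draw 6: a1=8.244, a2=0.770, a3=3.402, a0=12.416; τ=−ln(0.9003)/12.416=0.008 → t=0.549; u2·a0=0.4689·12.416=5.822 ≤ a1=8.244 → R1 fires; B=2 S=7 C=5 G=17 E=5
Draw 7: a1=4.580, a2=0.770, a3=3.402, a0=8.752; τ=−ln(0.1204)/8.752=0.242 → t=0.790; u2·a0=0.0797·8.752=0.698 ≤ a1=4.580 → R1 fires; B=1 S=7 C=5 G=19 E=4
Draw 8: a1=1.832, a2=0.770, a3=3.402, a0=6.004; τ=−ln(0.9667)/6.004=0.006 → t=0.796; u2·a0=0.1224·6.004=0.735 ≤ a1=1.832 → R1 fires; B=0 S=7 C=5 G=21 E=3
Draw 9: a1=0.000, a2=0.770, a3=3.402, a0=4.172; τ=−ln(0.6032)/4.172=0.121 → t=0.917; u2·a0=0.6100·4.172=2.545; a1+a2=0.770 < 2.545 ≤ a1+…+a3=4.172 → R3 fires; B=2 S=6 C=6 G=21 E=3
Draw 10: a1=2.748, a2=0.924, a3=2.916, a0=6.588; τ=−ln(0.4998)/6.588=0.105 → t=1.023; u2·a0=0.6286·6.588=4.141; a1+a2=3.672 < 4.141 ≤ a1+…+a3=6.588 → R3 fires; B=4 S=5 C=7 G=21 E=3
Draw 11: a1=5.496, a2=1.078, a3=2.430, a0=9.004; τ=−ln(0.2488)/9.004=0.154 → t=1.177; u2·a0=0.4824·9.004=4.344 ≤ a1=5.496 → R1 fires; B=3 S=5 C=7 G=23 E=2
Draw 12: a1=2.748, a2=1.078, a3=2.430, a0=6.256; τ=−ln(0.3303)/6.256=0.177 → t=1.354; u2·a0=0.3984·6.256=2.492 ≤ a1=2.748 → R1 fires; B=2 S=5 C=7 G=25 E=1
Draw 13: a1=0.916, a2=1.078, a3=2.430, a0=4.424; τ=−ln(0.0633)/4.424=0.624 → t=1.978; u2·a0=0.9915·4.424=4.386; a1+a2=1.994 < 4.386 ≤ a1+…+a3=4.424 → R3 fires; B=4 S=4 C=8 G=25 E=1
Draw 14: a1=1.832, a2=1.232, a3=1.944, a0=5.008; τ=−ln(0.7443)/5.008=0.059 → t=2.037; u2·a0=0.8005·5.008=4.009; a1+a2=3.064 < 4.009 ≤ a1+…+a3=5.008 → R3 fires; B=6 S=3 C=9 G=25 E=1
Draw 15: a1=2.748, a2=1.386, a3=1.458, a0=5.592; τ=−ln(0.2452)/5.592=0.251 → t=2.288 > T=2.21: stop.
Read off B at T=2.21: 6

B at T = 6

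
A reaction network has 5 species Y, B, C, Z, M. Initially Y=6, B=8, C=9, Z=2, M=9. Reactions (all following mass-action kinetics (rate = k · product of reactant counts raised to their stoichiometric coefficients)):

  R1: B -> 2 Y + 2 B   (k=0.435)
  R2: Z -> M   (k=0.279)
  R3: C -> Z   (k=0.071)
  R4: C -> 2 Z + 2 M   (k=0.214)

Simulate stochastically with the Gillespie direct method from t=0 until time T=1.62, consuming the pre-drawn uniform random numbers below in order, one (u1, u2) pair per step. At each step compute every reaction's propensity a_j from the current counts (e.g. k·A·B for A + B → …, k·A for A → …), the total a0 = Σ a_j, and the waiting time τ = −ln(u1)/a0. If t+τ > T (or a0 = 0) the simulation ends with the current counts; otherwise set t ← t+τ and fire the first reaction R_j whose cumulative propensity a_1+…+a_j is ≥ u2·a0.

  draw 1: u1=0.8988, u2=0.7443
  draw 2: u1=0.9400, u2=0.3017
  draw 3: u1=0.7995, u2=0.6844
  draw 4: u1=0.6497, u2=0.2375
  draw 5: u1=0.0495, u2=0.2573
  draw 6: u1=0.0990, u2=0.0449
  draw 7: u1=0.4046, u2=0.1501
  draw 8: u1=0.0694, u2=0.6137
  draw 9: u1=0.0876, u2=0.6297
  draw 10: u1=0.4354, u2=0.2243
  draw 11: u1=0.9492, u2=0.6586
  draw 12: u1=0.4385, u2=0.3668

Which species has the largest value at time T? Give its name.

t=0.000: Y=6 B=8 C=9 Z=2 M=9
Draw 1: a1=3.480, a2=0.558, a3=0.639, a4=1.926, a0=6.603; τ=−ln(0.8988)/6.603=0.016 → t=0.016; u2·a0=0.7443·6.603=4.915; a1+…+a3=4.677 < 4.915 ≤ a1+…+a4=6.603 → R4 fires; Y=6 B=8 C=8 Z=4 M=11
Draw 2: a1=3.480, a2=1.116, a3=0.568, a4=1.712, a0=6.876; τ=−ln(0.9400)/6.876=0.009 → t=0.025; u2·a0=0.3017·6.876=2.074 ≤ a1=3.480 → R1 fires; Y=8 B=9 C=8 Z=4 M=11
Draw 3: a1=3.915, a2=1.116, a3=0.568, a4=1.712, a0=7.311; τ=−ln(0.7995)/7.311=0.031 → t=0.056; u2·a0=0.6844·7.311=5.004; a1=3.915 < 5.004 ≤ a1+a2=5.031 → R2 fires; Y=8 B=9 C=8 Z=3 M=12
Draw 4: a1=3.915, a2=0.837, a3=0.568, a4=1.712, a0=7.032; τ=−ln(0.6497)/7.032=0.061 → t=0.117; u2·a0=0.2375·7.032=1.670 ≤ a1=3.915 → R1 fires; Y=10 B=10 C=8 Z=3 M=12
Draw 5: a1=4.350, a2=0.837, a3=0.568, a4=1.712, a0=7.467; τ=−ln(0.0495)/7.467=0.403 → t=0.520; u2·a0=0.2573·7.467=1.921 ≤ a1=4.350 → R1 fires; Y=12 B=11 C=8 Z=3 M=12
Draw 6: a1=4.785, a2=0.837, a3=0.568, a4=1.712, a0=7.902; τ=−ln(0.0990)/7.902=0.293 → t=0.812; u2·a0=0.0449·7.902=0.355 ≤ a1=4.785 → R1 fires; Y=14 B=12 C=8 Z=3 M=12
Draw 7: a1=5.220, a2=0.837, a3=0.568, a4=1.712, a0=8.337; τ=−ln(0.4046)/8.337=0.109 → t=0.921; u2·a0=0.1501·8.337=1.251 ≤ a1=5.220 → R1 fires; Y=16 B=13 C=8 Z=3 M=12
Draw 8: a1=5.655, a2=0.837, a3=0.568, a4=1.712, a0=8.772; τ=−ln(0.0694)/8.772=0.304 → t=1.225; u2·a0=0.6137·8.772=5.383 ≤ a1=5.655 → R1 fires; Y=18 B=14 C=8 Z=3 M=12
Draw 9: a1=6.090, a2=0.837, a3=0.568, a4=1.712, a0=9.207; τ=−ln(0.0876)/9.207=0.264 → t=1.489; u2·a0=0.6297·9.207=5.798 ≤ a1=6.090 → R1 fires; Y=20 B=15 C=8 Z=3 M=12
Draw 10: a1=6.525, a2=0.837, a3=0.568, a4=1.712, a0=9.642; τ=−ln(0.4354)/9.642=0.086 → t=1.576; u2·a0=0.2243·9.642=2.163 ≤ a1=6.525 → R1 fires; Y=22 B=16 C=8 Z=3 M=12
Draw 11: a1=6.960, a2=0.837, a3=0.568, a4=1.712, a0=10.077; τ=−ln(0.9492)/10.077=0.005 → t=1.581; u2·a0=0.6586·10.077=6.637 ≤ a1=6.960 → R1 fires; Y=24 B=17 C=8 Z=3 M=12
Draw 12: a1=7.395, a2=0.837, a3=0.568, a4=1.712, a0=10.512; τ=−ln(0.4385)/10.512=0.078 → t=1.659 > T=1.62: stop.
At T=1.62: Y=24 B=17 C=8 Z=3 M=12; the largest is Y.

Dominant species at T: Y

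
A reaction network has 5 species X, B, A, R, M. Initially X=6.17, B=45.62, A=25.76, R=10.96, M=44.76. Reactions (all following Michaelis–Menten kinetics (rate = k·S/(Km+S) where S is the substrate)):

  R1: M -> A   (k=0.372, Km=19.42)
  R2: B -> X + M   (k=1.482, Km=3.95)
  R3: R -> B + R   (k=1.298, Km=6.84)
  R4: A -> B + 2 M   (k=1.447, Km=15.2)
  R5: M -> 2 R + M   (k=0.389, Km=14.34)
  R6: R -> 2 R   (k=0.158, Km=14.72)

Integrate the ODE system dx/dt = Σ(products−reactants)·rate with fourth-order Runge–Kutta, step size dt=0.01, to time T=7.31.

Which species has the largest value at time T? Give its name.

Dominant species at T: M

RK4 with dt=0.01: 731 steps to T=7.31. Trajectory (selected grid times):
t=0.00: X=6.17 B=45.62 A=25.76 R=10.96 M=44.76
t=0.81: X=7.28 B=45.90 A=25.24 R=11.50 M=47.12
t=1.62: X=8.38 B=46.19 A=24.72 R=12.04 M=49.47
t=2.44: X=9.50 B=46.49 A=24.21 R=12.59 M=51.83
t=3.25: X=10.61 B=46.78 A=23.72 R=13.15 M=54.15
t=4.06: X=11.71 B=47.08 A=23.23 R=13.71 M=56.46
t=4.87: X=12.82 B=47.39 A=22.75 R=14.28 M=58.75
t=5.69: X=13.94 B=47.70 A=22.27 R=14.86 M=61.06
t=6.50: X=15.05 B=48.01 A=21.81 R=15.43 M=63.33
t=7.31: X=16.16 B=48.32 A=21.35 R=16.02 M=65.58
At T=7.31: X=16.16 B=48.32 A=21.35 R=16.02 M=65.58; the largest is M.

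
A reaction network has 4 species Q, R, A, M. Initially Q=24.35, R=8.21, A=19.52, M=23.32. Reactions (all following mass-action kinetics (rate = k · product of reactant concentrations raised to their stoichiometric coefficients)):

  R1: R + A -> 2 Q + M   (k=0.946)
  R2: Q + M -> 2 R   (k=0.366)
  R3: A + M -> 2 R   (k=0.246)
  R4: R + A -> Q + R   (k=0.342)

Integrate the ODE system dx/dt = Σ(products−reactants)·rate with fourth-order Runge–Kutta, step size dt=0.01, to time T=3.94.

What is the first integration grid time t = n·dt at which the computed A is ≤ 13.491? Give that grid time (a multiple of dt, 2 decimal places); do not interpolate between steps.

RK4 with dt=0.01: 394 steps to T=3.94. Trajectory (selected grid times):
t=0.00: Q=24.35 R=8.21 A=19.52 M=23.32
t=0.01: Q=26.41 R=12.62 A=16.13 M=21.99
t=0.02: Q=28.90 R=16.52 A=12.68 M=21.03
t=0.44: Q=21.15 R=65.53 A=0.00 M=0.60
t=0.88: Q=20.57 R=66.69 A=0.00 M=0.02
t=1.31: Q=20.55 R=66.73 A=0.00 M=0.00
t=1.75: Q=20.55 R=66.73 A=0.00 M=0.00
t=2.19: Q=20.55 R=66.73 A=0.00 M=0.00
t=2.63: Q=20.55 R=66.73 A=0.00 M=0.00
t=3.06: Q=20.55 R=66.73 A=0.00 M=0.00
t=3.50: Q=20.55 R=66.73 A=0.00 M=0.00
t=3.94: Q=20.55 R=66.73 A=0.00 M=0.00
A(0.01)=16.131 > 13.491 but A(0.02)=12.678 ≤ 13.491, so the first grid time is t=0.02.

Threshold first reached at t = 0.02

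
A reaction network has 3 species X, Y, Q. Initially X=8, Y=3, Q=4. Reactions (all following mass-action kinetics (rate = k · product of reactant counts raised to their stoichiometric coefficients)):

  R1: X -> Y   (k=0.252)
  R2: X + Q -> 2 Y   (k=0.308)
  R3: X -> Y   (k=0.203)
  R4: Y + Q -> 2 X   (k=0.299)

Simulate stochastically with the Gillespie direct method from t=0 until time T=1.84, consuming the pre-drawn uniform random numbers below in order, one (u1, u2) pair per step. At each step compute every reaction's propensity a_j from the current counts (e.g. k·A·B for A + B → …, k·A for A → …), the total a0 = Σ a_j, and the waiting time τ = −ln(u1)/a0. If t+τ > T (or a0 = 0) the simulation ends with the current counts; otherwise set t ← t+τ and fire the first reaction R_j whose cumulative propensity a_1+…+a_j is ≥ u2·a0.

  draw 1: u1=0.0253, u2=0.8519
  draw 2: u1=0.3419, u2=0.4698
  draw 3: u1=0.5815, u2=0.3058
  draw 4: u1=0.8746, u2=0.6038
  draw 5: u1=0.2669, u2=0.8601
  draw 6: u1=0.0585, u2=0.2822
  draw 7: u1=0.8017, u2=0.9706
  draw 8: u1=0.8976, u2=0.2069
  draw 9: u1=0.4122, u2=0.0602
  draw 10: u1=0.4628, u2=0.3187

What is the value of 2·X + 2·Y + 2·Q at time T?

Check how each reaction changes W = 2·X + 2·Y + 2·Q (weight of products minus weight of reactants):
R1: X -> Y: (2·1) − (2·1) = 2 − 2 = 0
R2: X + Q -> 2 Y: (2·2) − (2·1 + 2·1) = 4 − 4 = 0
R3: X -> Y: (2·1) − (2·1) = 2 − 2 = 0
R4: Y + Q -> 2 X: (2·2) − (2·1 + 2·1) = 4 − 4 = 0
Every reaction leaves W unchanged, so W is conserved and no simulation is needed: W(T) = W(0) = 2·8 + 2·3 + 2·4 = 30

Value at T = 30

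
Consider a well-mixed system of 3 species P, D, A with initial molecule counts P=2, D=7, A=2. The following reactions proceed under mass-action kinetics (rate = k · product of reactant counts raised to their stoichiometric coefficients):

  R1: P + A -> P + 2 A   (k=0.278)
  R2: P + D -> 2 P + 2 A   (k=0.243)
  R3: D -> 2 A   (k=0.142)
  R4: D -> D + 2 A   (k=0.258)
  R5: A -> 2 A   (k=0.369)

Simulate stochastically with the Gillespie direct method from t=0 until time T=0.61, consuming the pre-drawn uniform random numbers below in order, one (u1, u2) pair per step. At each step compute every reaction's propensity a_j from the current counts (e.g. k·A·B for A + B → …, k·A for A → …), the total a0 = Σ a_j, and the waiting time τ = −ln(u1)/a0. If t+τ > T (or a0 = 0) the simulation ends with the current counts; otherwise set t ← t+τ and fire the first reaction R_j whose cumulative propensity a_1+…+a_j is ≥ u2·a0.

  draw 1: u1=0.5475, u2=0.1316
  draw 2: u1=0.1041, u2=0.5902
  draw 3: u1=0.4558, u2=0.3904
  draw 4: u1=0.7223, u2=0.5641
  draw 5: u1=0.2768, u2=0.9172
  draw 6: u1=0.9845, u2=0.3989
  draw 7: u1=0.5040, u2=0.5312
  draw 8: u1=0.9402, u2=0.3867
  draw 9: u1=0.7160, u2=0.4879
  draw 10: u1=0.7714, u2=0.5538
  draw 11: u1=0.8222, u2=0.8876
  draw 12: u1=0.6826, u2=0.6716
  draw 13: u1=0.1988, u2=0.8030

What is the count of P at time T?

P at T = 5

t=0.000: P=2 D=7 A=2
Draw 1: a1=1.112, a2=3.402, a3=0.994, a4=1.806, a5=0.738, a0=8.052; τ=−ln(0.5475)/8.052=0.075 → t=0.075; u2·a0=0.1316·8.052=1.060 ≤ a1=1.112 → R1 fires; P=2 D=7 A=3
Draw 2: a1=1.668, a2=3.402, a3=0.994, a4=1.806, a5=1.107, a0=8.977; τ=−ln(0.1041)/8.977=0.252 → t=0.327; u2·a0=0.5902·8.977=5.298; a1+a2=5.070 < 5.298 ≤ a1+…+a3=6.064 → R3 fires; P=2 D=6 A=5
Draw 3: a1=2.780, a2=2.916, a3=0.852, a4=1.548, a5=1.845, a0=9.941; τ=−ln(0.4558)/9.941=0.079 → t=0.406; u2·a0=0.3904·9.941=3.881; a1=2.780 < 3.881 ≤ a1+a2=5.696 → R2 fires; P=3 D=5 A=7
Draw 4: a1=5.838, a2=3.645, a3=0.710, a4=1.290, a5=2.583, a0=14.066; τ=−ln(0.7223)/14.066=0.023 → t=0.429; u2·a0=0.5641·14.066=7.935; a1=5.838 < 7.935 ≤ a1+a2=9.483 → R2 fires; P=4 D=4 A=9
Draw 5: a1=10.008, a2=3.888, a3=0.568, a4=1.032, a5=3.321, a0=18.817; τ=−ln(0.2768)/18.817=0.068 → t=0.497; u2·a0=0.9172·18.817=17.259; a1+…+a4=15.496 < 17.259 ≤ a1+…+a5=18.817 → R5 fires; P=4 D=4 A=10
Draw 6: a1=11.120, a2=3.888, a3=0.568, a4=1.032, a5=3.690, a0=20.298; τ=−ln(0.9845)/20.298=0.001 → t=0.498; u2·a0=0.3989·20.298=8.097 ≤ a1=11.120 → R1 fires; P=4 D=4 A=11
Draw 7: a1=12.232, a2=3.888, a3=0.568, a4=1.032, a5=4.059, a0=21.779; τ=−ln(0.5040)/21.779=0.031 → t=0.529; u2·a0=0.5312·21.779=11.569 ≤ a1=12.232 → R1 fires; P=4 D=4 A=12
Draw 8: a1=13.344, a2=3.888, a3=0.568, a4=1.032, a5=4.428, a0=23.260; τ=−ln(0.9402)/23.260=0.003 → t=0.532; u2·a0=0.3867·23.260=8.995 ≤ a1=13.344 → R1 fires; P=4 D=4 A=13
Draw 9: a1=14.456, a2=3.888, a3=0.568, a4=1.032, a5=4.797, a0=24.741; τ=−ln(0.7160)/24.741=0.014 → t=0.546; u2·a0=0.4879·24.741=12.071 ≤ a1=14.456 → R1 fires; P=4 D=4 A=14
Draw 10: a1=15.568, a2=3.888, a3=0.568, a4=1.032, a5=5.166, a0=26.222; τ=−ln(0.7714)/26.222=0.010 → t=0.556; u2·a0=0.5538·26.222=14.522 ≤ a1=15.568 → R1 fires; P=4 D=4 A=15
Draw 11: a1=16.680, a2=3.888, a3=0.568, a4=1.032, a5=5.535, a0=27.703; τ=−ln(0.8222)/27.703=0.007 → t=0.563; u2·a0=0.8876·27.703=24.589; a1+…+a4=22.168 < 24.589 ≤ a1+…+a5=27.703 → R5 fires; P=4 D=4 A=16
Draw 12: a1=17.792, a2=3.888, a3=0.568, a4=1.032, a5=5.904, a0=29.184; τ=−ln(0.6826)/29.184=0.013 → t=0.576; u2·a0=0.6716·29.184=19.600; a1=17.792 < 19.600 ≤ a1+a2=21.680 → R2 fires; P=5 D=3 A=18
Draw 13: a1=25.020, a2=3.645, a3=0.426, a4=0.774, a5=6.642, a0=36.507; τ=−ln(0.1988)/36.507=0.044 → t=0.620 > T=0.61: stop.
Read off P at T=0.61: 5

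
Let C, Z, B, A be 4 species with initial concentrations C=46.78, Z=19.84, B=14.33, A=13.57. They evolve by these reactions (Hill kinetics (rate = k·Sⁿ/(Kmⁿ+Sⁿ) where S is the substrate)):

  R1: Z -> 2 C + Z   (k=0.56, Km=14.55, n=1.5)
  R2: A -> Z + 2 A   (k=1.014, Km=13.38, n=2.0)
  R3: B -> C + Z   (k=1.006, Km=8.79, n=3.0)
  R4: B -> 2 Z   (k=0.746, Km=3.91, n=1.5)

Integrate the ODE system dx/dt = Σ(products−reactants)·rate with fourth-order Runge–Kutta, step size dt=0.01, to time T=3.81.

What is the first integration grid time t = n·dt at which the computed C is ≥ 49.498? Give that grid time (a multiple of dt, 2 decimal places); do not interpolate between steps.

RK4 with dt=0.01: 381 steps to T=3.81. Trajectory (selected grid times):
t=0.00: C=46.78 Z=19.84 B=14.33 A=13.57
t=0.42: C=47.41 Z=20.94 B=13.72 A=13.79
t=0.85: C=48.06 Z=22.06 B=13.10 A=14.01
t=1.27: C=48.69 Z=23.14 B=12.52 A=14.24
t=1.69: C=49.31 Z=24.21 B=11.94 A=14.47
t=1.81: C=49.49 Z=24.51 B=11.78 A=14.53
t=1.82: C=49.51 Z=24.53 B=11.77 A=14.54
t=2.12: C=49.95 Z=25.28 B=11.37 A=14.70
t=2.54: C=50.56 Z=26.32 B=10.83 A=14.94
t=2.96: C=51.17 Z=27.34 B=10.31 A=15.18
t=3.39: C=51.77 Z=28.36 B=9.79 A=15.42
t=3.81: C=52.36 Z=29.34 B=9.30 A=15.67
C(1.81)=49.492 < 49.498 but C(1.82)=49.507 ≥ 49.498, so the first grid time is t=1.82.

Threshold first reached at t = 1.82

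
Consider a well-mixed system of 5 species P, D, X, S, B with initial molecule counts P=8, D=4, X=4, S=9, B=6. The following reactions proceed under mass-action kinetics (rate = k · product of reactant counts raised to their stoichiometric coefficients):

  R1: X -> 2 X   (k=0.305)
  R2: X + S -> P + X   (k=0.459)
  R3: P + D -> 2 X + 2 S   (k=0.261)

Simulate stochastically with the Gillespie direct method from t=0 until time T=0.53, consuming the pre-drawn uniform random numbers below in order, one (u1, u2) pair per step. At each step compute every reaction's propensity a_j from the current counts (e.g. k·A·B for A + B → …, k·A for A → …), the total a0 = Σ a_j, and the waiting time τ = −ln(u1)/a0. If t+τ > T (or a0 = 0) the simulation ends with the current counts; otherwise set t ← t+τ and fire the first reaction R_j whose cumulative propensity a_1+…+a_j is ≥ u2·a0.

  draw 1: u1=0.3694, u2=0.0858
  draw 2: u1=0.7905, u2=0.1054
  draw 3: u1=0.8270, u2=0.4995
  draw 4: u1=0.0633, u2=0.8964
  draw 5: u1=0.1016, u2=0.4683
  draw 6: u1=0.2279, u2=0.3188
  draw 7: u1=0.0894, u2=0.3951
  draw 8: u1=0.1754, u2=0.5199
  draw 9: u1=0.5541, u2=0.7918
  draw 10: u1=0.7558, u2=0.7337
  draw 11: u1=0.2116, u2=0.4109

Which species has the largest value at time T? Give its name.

Dominant species at T: P

t=0.000: P=8 D=4 X=4 S=9 B=6
Draw 1: a1=1.220, a2=16.524, a3=8.352, a0=26.096; τ=−ln(0.3694)/26.096=0.038 → t=0.038; u2·a0=0.0858·26.096=2.239; a1=1.220 < 2.239 ≤ a1+a2=17.744 → R2 fires; P=9 D=4 X=4 S=8 B=6
Draw 2: a1=1.220, a2=14.688, a3=9.396, a0=25.304; τ=−ln(0.7905)/25.304=0.009 → t=0.047; u2·a0=0.1054·25.304=2.667; a1=1.220 < 2.667 ≤ a1+a2=15.908 → R2 fires; P=10 D=4 X=4 S=7 B=6
Draw 3: a1=1.220, a2=12.852, a3=10.440, a0=24.512; τ=−ln(0.8270)/24.512=0.008 → t=0.055; u2·a0=0.4995·24.512=12.244; a1=1.220 < 12.244 ≤ a1+a2=14.072 → R2 fires; P=11 D=4 X=4 S=6 B=6
Draw 4: a1=1.220, a2=11.016, a3=11.484, a0=23.720; τ=−ln(0.0633)/23.720=0.116 → t=0.172; u2·a0=0.8964·23.720=21.263; a1+a2=12.236 < 21.263 ≤ a1+…+a3=23.720 → R3 fires; P=10 D=3 X=6 S=8 B=6
Draw 5: a1=1.830, a2=22.032, a3=7.830, a0=31.692; τ=−ln(0.1016)/31.692=0.072 → t=0.244; u2·a0=0.4683·31.692=14.841; a1=1.830 < 14.841 ≤ a1+a2=23.862 → R2 fires; P=11 D=3 X=6 S=7 B=6
Draw 6: a1=1.830, a2=19.278, a3=8.613, a0=29.721; τ=−ln(0.2279)/29.721=0.050 → t=0.293; u2·a0=0.3188·29.721=9.475; a1=1.830 < 9.475 ≤ a1+a2=21.108 → R2 fires; P=12 D=3 X=6 S=6 B=6
Draw 7: a1=1.830, a2=16.524, a3=9.396, a0=27.750; τ=−ln(0.0894)/27.750=0.087 → t=0.380; u2·a0=0.3951·27.750=10.964; a1=1.830 < 10.964 ≤ a1+a2=18.354 → R2 fires; P=13 D=3 X=6 S=5 B=6
Draw 8: a1=1.830, a2=13.770, a3=10.179, a0=25.779; τ=−ln(0.1754)/25.779=0.068 → t=0.448; u2·a0=0.5199·25.779=13.403; a1=1.830 < 13.403 ≤ a1+a2=15.600 → R2 fires; P=14 D=3 X=6 S=4 B=6
Draw 9: a1=1.830, a2=11.016, a3=10.962, a0=23.808; τ=−ln(0.5541)/23.808=0.025 → t=0.473; u2·a0=0.7918·23.808=18.851; a1+a2=12.846 < 18.851 ≤ a1+…+a3=23.808 → R3 fires; P=13 D=2 X=8 S=6 B=6
Draw 10: a1=2.440, a2=22.032, a3=6.786, a0=31.258; τ=−ln(0.7558)/31.258=0.009 → t=0.482; u2·a0=0.7337·31.258=22.934; a1=2.440 < 22.934 ≤ a1+a2=24.472 → R2 fires; P=14 D=2 X=8 S=5 B=6
Draw 11: a1=2.440, a2=18.360, a3=7.308, a0=28.108; τ=−ln(0.2116)/28.108=0.055 → t=0.537 > T=0.53: stop.
At T=0.53: P=14 D=2 X=8 S=5 B=6; the largest is P.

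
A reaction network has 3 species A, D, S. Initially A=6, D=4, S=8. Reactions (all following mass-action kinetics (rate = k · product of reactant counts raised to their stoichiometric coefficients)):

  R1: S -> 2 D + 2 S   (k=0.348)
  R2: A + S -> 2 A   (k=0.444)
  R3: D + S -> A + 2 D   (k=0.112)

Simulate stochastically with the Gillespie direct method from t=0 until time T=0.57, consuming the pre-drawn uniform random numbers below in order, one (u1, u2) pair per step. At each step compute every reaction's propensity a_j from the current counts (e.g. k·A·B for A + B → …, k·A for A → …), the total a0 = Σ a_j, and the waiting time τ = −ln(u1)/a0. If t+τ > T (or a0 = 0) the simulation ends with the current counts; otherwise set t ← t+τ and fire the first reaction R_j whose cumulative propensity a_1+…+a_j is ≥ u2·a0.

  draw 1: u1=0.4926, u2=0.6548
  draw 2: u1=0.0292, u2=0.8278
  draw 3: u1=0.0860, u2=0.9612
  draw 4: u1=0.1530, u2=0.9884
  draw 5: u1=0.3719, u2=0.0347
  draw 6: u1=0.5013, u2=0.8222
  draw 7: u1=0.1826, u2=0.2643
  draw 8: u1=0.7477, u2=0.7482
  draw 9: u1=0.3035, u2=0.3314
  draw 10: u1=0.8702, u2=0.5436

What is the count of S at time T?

S at T = 1

t=0.000: A=6 D=4 S=8
Draw 1: a1=2.784, a2=21.312, a3=3.584, a0=27.680; τ=−ln(0.4926)/27.680=0.026 → t=0.026; u2·a0=0.6548·27.680=18.125; a1=2.784 < 18.125 ≤ a1+a2=24.096 → R2 fires; A=7 D=4 S=7
Draw 2: a1=2.436, a2=21.756, a3=3.136, a0=27.328; τ=−ln(0.0292)/27.328=0.129 → t=0.155; u2·a0=0.8278·27.328=22.622; a1=2.436 < 22.622 ≤ a1+a2=24.192 → R2 fires; A=8 D=4 S=6
Draw 3: a1=2.088, a2=21.312, a3=2.688, a0=26.088; τ=−ln(0.0860)/26.088=0.094 → t=0.249; u2·a0=0.9612·26.088=25.076; a1+a2=23.400 < 25.076 ≤ a1+…+a3=26.088 → R3 fires; A=9 D=5 S=5
Draw 4: a1=1.740, a2=19.980, a3=2.800, a0=24.520; τ=−ln(0.1530)/24.520=0.077 → t=0.325; u2·a0=0.9884·24.520=24.236; a1+a2=21.720 < 24.236 ≤ a1+…+a3=24.520 → R3 fires; A=10 D=6 S=4
Draw 5: a1=1.392, a2=17.760, a3=2.688, a0=21.840; τ=−ln(0.3719)/21.840=0.045 → t=0.371; u2·a0=0.0347·21.840=0.758 ≤ a1=1.392 → R1 fires; A=10 D=8 S=5
Draw 6: a1=1.740, a2=22.200, a3=4.480, a0=28.420; τ=−ln(0.5013)/28.420=0.024 → t=0.395; u2·a0=0.8222·28.420=23.367; a1=1.740 < 23.367 ≤ a1+a2=23.940 → R2 fires; A=11 D=8 S=4
Draw 7: a1=1.392, a2=19.536, a3=3.584, a0=24.512; τ=−ln(0.1826)/24.512=0.069 → t=0.464; u2·a0=0.2643·24.512=6.479; a1=1.392 < 6.479 ≤ a1+a2=20.928 → R2 fires; A=12 D=8 S=3
Draw 8: a1=1.044, a2=15.984, a3=2.688, a0=19.716; τ=−ln(0.7477)/19.716=0.015 → t=0.479; u2·a0=0.7482·19.716=14.752; a1=1.044 < 14.752 ≤ a1+a2=17.028 → R2 fires; A=13 D=8 S=2
Draw 9: a1=0.696, a2=11.544, a3=1.792, a0=14.032; τ=−ln(0.3035)/14.032=0.085 → t=0.564; u2·a0=0.3314·14.032=4.650; a1=0.696 < 4.650 ≤ a1+a2=12.240 → R2 fires; A=14 D=8 S=1
Draw 10: a1=0.348, a2=6.216, a3=0.896, a0=7.460; τ=−ln(0.8702)/7.460=0.019 → t=0.583 > T=0.57: stop.
Read off S at T=0.57: 1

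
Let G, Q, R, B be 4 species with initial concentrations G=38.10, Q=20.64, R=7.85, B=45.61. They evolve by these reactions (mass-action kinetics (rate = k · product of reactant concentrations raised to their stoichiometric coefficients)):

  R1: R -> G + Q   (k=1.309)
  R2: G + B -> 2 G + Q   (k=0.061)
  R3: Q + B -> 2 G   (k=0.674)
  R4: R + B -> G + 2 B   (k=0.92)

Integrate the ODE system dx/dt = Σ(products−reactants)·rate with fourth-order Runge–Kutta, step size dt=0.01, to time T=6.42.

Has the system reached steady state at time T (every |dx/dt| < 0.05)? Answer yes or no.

RK4 with dt=0.01: 642 steps to T=6.42. Trajectory (selected grid times):
t=0.00: G=38.10 Q=20.64 R=7.85 B=45.61
t=0.71: G=130.61 Q=10.47 R=0.08 B=0.00
t=1.43: G=130.66 Q=10.52 R=0.03 B=0.00
t=2.14: G=130.68 Q=10.54 R=0.01 B=0.00
t=2.85: G=130.69 Q=10.55 R=0.01 B=0.00
t=3.57: G=130.69 Q=10.55 R=0.00 B=0.00
t=4.28: G=130.69 Q=10.55 R=0.00 B=0.00
t=4.99: G=130.70 Q=10.55 R=0.00 B=0.00
t=5.71: G=130.70 Q=10.55 R=0.00 B=0.00
t=6.42: G=130.70 Q=10.55 R=0.00 B=0.00
Rates at T: R1=0.0001, R2=0.0000, R3=0.0000, R4=0.0000
dx/dt at T (Σ net stoichiometry × rate): G=+0.0001, Q=+0.0001, R=-0.0001, B=-0.0000
Largest |dx/dt| is |+0.0001| (G) < 0.05 → steady.

Steady state at T: yes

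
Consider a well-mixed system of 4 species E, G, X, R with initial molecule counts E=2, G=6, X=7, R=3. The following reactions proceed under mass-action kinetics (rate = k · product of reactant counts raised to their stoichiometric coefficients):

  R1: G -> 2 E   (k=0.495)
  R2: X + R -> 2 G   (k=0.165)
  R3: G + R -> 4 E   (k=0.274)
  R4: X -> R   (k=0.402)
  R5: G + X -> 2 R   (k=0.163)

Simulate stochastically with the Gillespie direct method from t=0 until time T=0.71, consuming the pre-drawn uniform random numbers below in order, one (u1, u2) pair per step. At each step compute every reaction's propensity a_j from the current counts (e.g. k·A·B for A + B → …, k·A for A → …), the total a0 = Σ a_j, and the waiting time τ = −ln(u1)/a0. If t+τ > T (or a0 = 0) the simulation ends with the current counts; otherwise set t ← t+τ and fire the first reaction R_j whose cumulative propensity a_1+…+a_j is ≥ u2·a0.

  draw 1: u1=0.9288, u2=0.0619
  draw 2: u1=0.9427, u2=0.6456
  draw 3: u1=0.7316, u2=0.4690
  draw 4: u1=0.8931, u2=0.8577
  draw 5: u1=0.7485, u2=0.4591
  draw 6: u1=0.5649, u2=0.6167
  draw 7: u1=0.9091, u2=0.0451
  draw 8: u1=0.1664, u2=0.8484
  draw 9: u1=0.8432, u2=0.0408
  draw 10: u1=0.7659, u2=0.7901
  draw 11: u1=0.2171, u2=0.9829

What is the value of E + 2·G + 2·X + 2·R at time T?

Check how each reaction changes W = E + 2·G + 2·X + 2·R (weight of products minus weight of reactants):
R1: G -> 2 E: (1·2) − (2·1) = 2 − 2 = 0
R2: X + R -> 2 G: (2·2) − (2·1 + 2·1) = 4 − 4 = 0
R3: G + R -> 4 E: (1·4) − (2·1 + 2·1) = 4 − 4 = 0
R4: X -> R: (2·1) − (2·1) = 2 − 2 = 0
R5: G + X -> 2 R: (2·2) − (2·1 + 2·1) = 4 − 4 = 0
Every reaction leaves W unchanged, so W is conserved and no simulation is needed: W(T) = W(0) = 2 + 2·6 + 2·7 + 2·3 = 34

Value at T = 34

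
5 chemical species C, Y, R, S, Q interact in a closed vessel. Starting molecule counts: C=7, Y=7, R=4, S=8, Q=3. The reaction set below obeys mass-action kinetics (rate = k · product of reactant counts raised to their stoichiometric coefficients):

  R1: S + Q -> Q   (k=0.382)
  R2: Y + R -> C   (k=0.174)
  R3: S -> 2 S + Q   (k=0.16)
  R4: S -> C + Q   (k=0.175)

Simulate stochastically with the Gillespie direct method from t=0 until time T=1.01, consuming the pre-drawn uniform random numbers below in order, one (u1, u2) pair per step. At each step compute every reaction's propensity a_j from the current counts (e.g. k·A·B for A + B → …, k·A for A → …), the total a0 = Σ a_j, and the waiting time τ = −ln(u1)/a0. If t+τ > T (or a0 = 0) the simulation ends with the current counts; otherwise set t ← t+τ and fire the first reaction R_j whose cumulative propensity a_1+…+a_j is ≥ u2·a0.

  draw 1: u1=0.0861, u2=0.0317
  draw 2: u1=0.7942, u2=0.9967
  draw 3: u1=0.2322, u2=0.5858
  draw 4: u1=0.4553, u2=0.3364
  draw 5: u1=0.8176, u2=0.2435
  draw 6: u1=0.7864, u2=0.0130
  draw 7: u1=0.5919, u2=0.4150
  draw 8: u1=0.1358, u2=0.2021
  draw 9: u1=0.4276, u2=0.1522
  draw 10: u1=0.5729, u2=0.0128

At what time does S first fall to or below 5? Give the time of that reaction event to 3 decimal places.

t=0.000: C=7 Y=7 R=4 S=8 Q=3
Draw 1: a1=9.168, a2=4.872, a3=1.280, a4=1.400, a0=16.720; τ=−ln(0.0861)/16.720=0.147 → t=0.147; u2·a0=0.0317·16.720=0.530 ≤ a1=9.168 → R1 fires; C=7 Y=7 R=4 S=7 Q=3
Draw 2: a1=8.022, a2=4.872, a3=1.120, a4=1.225, a0=15.239; τ=−ln(0.7942)/15.239=0.015 → t=0.162; u2·a0=0.9967·15.239=15.189; a1+…+a3=14.014 < 15.189 ≤ a1+…+a4=15.239 → R4 fires; C=8 Y=7 R=4 S=6 Q=4
Draw 3: a1=9.168, a2=4.872, a3=0.960, a4=1.050, a0=16.050; τ=−ln(0.2322)/16.050=0.091 → t=0.253; u2·a0=0.5858·16.050=9.402; a1=9.168 < 9.402 ≤ a1+a2=14.040 → R2 fires; C=9 Y=6 R=3 S=6 Q=4
Draw 4: a1=9.168, a2=3.132, a3=0.960, a4=1.050, a0=14.310; τ=−ln(0.4553)/14.310=0.055 → t=0.308; u2·a0=0.3364·14.310=4.814 ≤ a1=9.168 → R1 fires; C=9 Y=6 R=3 S=5 Q=4
Draw 5: a1=7.640, a2=3.132, a3=0.800, a4=0.875, a0=12.447; τ=−ln(0.8176)/12.447=0.016 → t=0.324; u2·a0=0.2435·12.447=3.031 ≤ a1=7.640 → R1 fires; C=9 Y=6 R=3 S=4 Q=4
Draw 6: a1=6.112, a2=3.132, a3=0.640, a4=0.700, a0=10.584; τ=−ln(0.7864)/10.584=0.023 → t=0.347; u2·a0=0.0130·10.584=0.138 ≤ a1=6.112 → R1 fires; C=9 Y=6 R=3 S=3 Q=4
Draw 7: a1=4.584, a2=3.132, a3=0.480, a4=0.525, a0=8.721; τ=−ln(0.5919)/8.721=0.060 → t=0.407; u2·a0=0.4150·8.721=3.619 ≤ a1=4.584 → R1 fires; C=9 Y=6 R=3 S=2 Q=4
Draw 8: a1=3.056, a2=3.132, a3=0.320, a4=0.350, a0=6.858; τ=−ln(0.1358)/6.858=0.291 → t=0.698; u2·a0=0.2021·6.858=1.386 ≤ a1=3.056 → R1 fires; C=9 Y=6 R=3 S=1 Q=4
Draw 9: a1=1.528, a2=3.132, a3=0.160, a4=0.175, a0=4.995; τ=−ln(0.4276)/4.995=0.170 → t=0.868; u2·a0=0.1522·4.995=0.760 ≤ a1=1.528 → R1 fires; C=9 Y=6 R=3 S=0 Q=4
Draw 10: a1=0.000, a2=3.132, a3=0.000, a4=0.000, a0=3.132; τ=−ln(0.5729)/3.132=0.178 → t=1.046 > T=1.01: stop.
S first becomes ≤ 5 when it reaches 5 at the event at t=0.308.

Threshold first reached at t = 0.308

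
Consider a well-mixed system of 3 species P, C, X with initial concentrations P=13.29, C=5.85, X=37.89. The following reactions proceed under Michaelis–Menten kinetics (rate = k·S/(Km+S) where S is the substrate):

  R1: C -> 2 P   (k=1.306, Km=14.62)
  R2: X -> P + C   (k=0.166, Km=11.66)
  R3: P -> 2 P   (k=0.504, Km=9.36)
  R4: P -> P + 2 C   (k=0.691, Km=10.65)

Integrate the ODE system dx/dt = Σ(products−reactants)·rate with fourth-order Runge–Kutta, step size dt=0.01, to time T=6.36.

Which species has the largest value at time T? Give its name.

Dominant species at T: X

RK4 with dt=0.01: 636 steps to T=6.36. Trajectory (selected grid times):
t=0.00: P=13.29 C=5.85 X=37.89
t=0.71: P=14.13 C=6.22 X=37.80
t=1.41: P=15.00 C=6.59 X=37.71
t=2.12: P=15.90 C=6.97 X=37.62
t=2.83: P=16.82 C=7.35 X=37.53
t=3.53: P=17.76 C=7.72 X=37.44
t=4.24: P=18.74 C=8.11 X=37.35
t=4.95: P=19.74 C=8.49 X=37.26
t=5.65: P=20.75 C=8.87 X=37.17
t=6.36: P=21.80 C=9.26 X=37.08
At T=6.36: P=21.80 C=9.26 X=37.08; the largest is X.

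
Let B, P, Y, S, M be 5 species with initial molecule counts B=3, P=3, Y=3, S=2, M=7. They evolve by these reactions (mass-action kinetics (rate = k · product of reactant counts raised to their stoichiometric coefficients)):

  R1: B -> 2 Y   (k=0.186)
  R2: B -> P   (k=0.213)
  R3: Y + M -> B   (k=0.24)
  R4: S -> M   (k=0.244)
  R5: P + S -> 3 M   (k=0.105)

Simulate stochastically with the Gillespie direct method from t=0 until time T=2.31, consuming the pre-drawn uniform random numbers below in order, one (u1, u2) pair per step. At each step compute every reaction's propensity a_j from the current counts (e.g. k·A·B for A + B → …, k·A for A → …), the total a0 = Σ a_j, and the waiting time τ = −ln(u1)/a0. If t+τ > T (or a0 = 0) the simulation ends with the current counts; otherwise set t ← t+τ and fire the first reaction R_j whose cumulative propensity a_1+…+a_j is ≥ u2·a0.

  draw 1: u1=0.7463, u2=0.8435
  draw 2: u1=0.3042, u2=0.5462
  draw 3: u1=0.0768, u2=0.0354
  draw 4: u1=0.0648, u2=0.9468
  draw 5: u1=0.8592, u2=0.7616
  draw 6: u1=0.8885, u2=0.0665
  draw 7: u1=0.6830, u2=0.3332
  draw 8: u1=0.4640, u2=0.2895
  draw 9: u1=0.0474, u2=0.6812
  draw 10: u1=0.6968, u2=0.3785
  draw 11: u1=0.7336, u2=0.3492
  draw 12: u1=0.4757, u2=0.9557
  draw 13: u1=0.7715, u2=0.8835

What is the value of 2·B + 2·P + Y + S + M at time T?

Check how each reaction changes W = 2·B + 2·P + Y + S + M (weight of products minus weight of reactants):
R1: B -> 2 Y: (1·2) − (2·1) = 2 − 2 = 0
R2: B -> P: (2·1) − (2·1) = 2 − 2 = 0
R3: Y + M -> B: (2·1) − (1·1 + 1·1) = 2 − 2 = 0
R4: S -> M: (1·1) − (1·1) = 1 − 1 = 0
R5: P + S -> 3 M: (1·3) − (2·1 + 1·1) = 3 − 3 = 0
Every reaction leaves W unchanged, so W is conserved and no simulation is needed: W(T) = W(0) = 2·3 + 2·3 + 3 + 2 + 7 = 24

Value at T = 24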